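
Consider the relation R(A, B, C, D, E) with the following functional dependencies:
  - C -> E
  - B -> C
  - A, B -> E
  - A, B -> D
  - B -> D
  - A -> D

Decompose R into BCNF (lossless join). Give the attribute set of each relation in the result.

Candidate key of the original relation: {A, B}.
{A, B, C, D, E}: {C} determines {C, E} here but is not a superkey — split on C -> E, giving {C, E} and {A, B, C, D}.
{C, E}: every determinant is a superkey — BCNF.
{A, B, C, D}: {B} determines {B, C, D} here but is not a superkey — split on B -> C, D, giving {B, C, D} and {A, B}.
{B, C, D}: every determinant is a superkey — BCNF.
{A, B}: every determinant is a superkey — BCNF.

{A, B}; {B, C, D}; {C, E}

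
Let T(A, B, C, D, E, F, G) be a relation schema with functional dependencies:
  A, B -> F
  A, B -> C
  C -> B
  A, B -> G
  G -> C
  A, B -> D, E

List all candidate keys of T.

Attributes never on any right-hand side: {A} — every candidate key must contain it.
{A, B}⁺ = {A, B, C, D, E, F, G}, which is every attribute, so {A, B} is a candidate key.
{A, C}⁺ = {A, B, C, D, E, F, G}, which is every attribute, so {A, C} is a candidate key.
{A, G}⁺ = {A, B, C, D, E, F, G}, which is every attribute, so {A, G} is a candidate key.
Any other superkey properly contains one of these, so there are no further candidate keys.

{A, B}, {A, C}, {A, G}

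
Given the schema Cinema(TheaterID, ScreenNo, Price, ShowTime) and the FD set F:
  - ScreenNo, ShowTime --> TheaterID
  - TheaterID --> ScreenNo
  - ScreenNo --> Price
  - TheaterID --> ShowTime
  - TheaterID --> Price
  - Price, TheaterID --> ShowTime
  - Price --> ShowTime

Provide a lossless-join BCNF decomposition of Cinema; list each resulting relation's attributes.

Candidate keys of the original relation: {ScreenNo}, {TheaterID}.
Within {Price, ScreenNo, ShowTime, TheaterID}: {Price}⁺ ∩ {Price, ScreenNo, ShowTime, TheaterID} = {Price, ShowTime}, not the whole set, so Price --> ShowTime violates BCNF; decompose into {Price, ShowTime} and {Price, ScreenNo, TheaterID}.
{Price, ShowTime} has no BCNF violation.
{Price, ScreenNo, TheaterID} has no BCNF violation.

{Price, ScreenNo, TheaterID}; {Price, ShowTime}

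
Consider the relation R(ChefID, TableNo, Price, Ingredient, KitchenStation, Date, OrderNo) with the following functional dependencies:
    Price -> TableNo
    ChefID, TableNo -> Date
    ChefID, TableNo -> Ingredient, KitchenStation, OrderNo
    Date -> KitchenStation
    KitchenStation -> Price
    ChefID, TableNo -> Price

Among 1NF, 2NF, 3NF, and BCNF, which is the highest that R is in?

3NF

Candidate keys: {ChefID, Date}, {ChefID, KitchenStation}, {ChefID, Price}, {ChefID, TableNo}. Prime attributes: {ChefID, Date, KitchenStation, Price, TableNo}.
Price -> TableNo: {Price}⁺ = {Price, TableNo}, which is not all of the attributes, so the left side is not a superkey — BCNF is violated.
Since {TableNo} ⊆ prime attributes and every other non-superkey FD also has a prime right side, the schema is in 3NF.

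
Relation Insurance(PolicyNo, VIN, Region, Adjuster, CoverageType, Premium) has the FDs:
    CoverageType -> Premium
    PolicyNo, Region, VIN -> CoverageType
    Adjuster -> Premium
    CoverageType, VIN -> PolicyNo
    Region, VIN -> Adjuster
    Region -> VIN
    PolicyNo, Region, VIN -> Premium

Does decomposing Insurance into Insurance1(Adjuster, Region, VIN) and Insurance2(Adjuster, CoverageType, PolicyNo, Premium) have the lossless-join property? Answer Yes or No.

Insurance1 ∩ Insurance2 = {Adjuster}; its closure under F is {Adjuster, Premium}.
Insurance1 ⊄ {Adjuster, Premium} and Insurance2 ⊄ {Adjuster, Premium}, so the split is lossy.

No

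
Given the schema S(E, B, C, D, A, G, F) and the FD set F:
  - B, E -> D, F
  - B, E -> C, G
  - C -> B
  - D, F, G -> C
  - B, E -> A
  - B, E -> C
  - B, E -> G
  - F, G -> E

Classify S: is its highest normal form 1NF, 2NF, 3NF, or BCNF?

Candidate keys: {B, E}, {B, F, G}, {C, E}, {C, F, G}, {D, F, G}. Prime attributes: {B, C, D, E, F, G}.
C -> B: {C}⁺ = {B, C}, which is not all of the attributes, so the left side is not a superkey — BCNF is violated.
But every attribute on its right side ({B}) is prime, and the same holds for every other non-superkey FD, so 3NF still holds.

3NF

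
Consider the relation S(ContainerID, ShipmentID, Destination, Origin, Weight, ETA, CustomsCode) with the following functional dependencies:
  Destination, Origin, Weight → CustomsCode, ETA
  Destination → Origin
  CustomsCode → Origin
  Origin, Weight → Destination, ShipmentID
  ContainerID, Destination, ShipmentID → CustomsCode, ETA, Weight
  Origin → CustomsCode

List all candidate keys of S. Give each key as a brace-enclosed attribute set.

{ContainerID, CustomsCode, Weight}, {ContainerID, Destination, ShipmentID}, {ContainerID, Destination, Weight}, {ContainerID, Origin, Weight}

Attributes never on any right-hand side: {ContainerID} — every candidate key must contain it.
Closure of {ContainerID, CustomsCode, Weight} is {ContainerID, CustomsCode, Destination, ETA, Origin, ShipmentID, Weight}, the whole schema; {ContainerID, CustomsCode, Weight} is a candidate key.
Closure of {ContainerID, Destination, ShipmentID} is {ContainerID, CustomsCode, Destination, ETA, Origin, ShipmentID, Weight}, the whole schema; {ContainerID, Destination, ShipmentID} is a candidate key.
Closure of {ContainerID, Destination, Weight} is {ContainerID, CustomsCode, Destination, ETA, Origin, ShipmentID, Weight}, the whole schema; {ContainerID, Destination, Weight} is a candidate key.
Closure of {ContainerID, Origin, Weight} is {ContainerID, CustomsCode, Destination, ETA, Origin, ShipmentID, Weight}, the whole schema; {ContainerID, Origin, Weight} is a candidate key.
Any other superkey properly contains one of these, so there are no further candidate keys.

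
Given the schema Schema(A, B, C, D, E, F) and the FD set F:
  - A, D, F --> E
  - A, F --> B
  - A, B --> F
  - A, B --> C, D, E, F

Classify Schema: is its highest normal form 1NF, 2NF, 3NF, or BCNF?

BCNF

Candidate keys: {A, B}, {A, F}. Prime attributes: {A, B, F}.
Every FD has a superkey on the left, so the relation is in BCNF.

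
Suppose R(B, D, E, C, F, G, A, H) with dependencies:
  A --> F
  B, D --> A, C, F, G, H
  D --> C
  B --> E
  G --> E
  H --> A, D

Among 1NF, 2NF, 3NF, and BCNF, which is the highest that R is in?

Candidate keys: {B, D}, {B, H}. Prime attributes: {B, D, H}.
A --> F: {A}⁺ = {A, F}, which is not all of the attributes, so the left side is not a superkey — BCNF is violated.
A --> F determines the non-prime attribute {F} from a non-superkey — 3NF is violated.
{B} is a proper subset of the key {B, D}, and {B}⁺ contains the non-prime attribute {E} — a partial dependency, so 2NF is violated.

1NF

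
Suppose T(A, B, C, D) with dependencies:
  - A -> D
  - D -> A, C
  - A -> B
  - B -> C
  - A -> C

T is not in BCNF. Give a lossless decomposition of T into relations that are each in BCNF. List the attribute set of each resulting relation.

Candidate keys of the original relation: {A}, {D}.
{A, B, C, D}: {B} determines {B, C} here but is not a superkey — split on B -> C, giving {B, C} and {A, B, D}.
{B, C}: every determinant is a superkey — BCNF.
{A, B, D}: every determinant is a superkey — BCNF.

{A, B, D}; {B, C}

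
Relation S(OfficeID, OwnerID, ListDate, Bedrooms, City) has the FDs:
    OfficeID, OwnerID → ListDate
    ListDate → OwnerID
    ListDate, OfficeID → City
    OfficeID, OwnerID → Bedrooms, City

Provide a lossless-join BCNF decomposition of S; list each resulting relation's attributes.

Candidate keys of the original relation: {ListDate, OfficeID}, {OfficeID, OwnerID}.
{Bedrooms, City, ListDate, OfficeID, OwnerID}: {ListDate} determines {ListDate, OwnerID} here but is not a superkey — split on ListDate → OwnerID, giving {ListDate, OwnerID} and {Bedrooms, City, ListDate, OfficeID}.
{ListDate, OwnerID} has no BCNF violation.
{Bedrooms, City, ListDate, OfficeID} has no BCNF violation.

{Bedrooms, City, ListDate, OfficeID}; {ListDate, OwnerID}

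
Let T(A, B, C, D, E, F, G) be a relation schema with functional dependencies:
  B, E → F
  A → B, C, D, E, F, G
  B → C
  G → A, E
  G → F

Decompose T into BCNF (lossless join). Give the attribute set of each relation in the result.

Candidate keys of the original relation: {A}, {G}.
{A, B, C, D, E, F, G}: {B, E} determines {B, C, E, F} here but is not a superkey — split on B, E → C, F, giving {B, C, E, F} and {A, B, D, E, G}.
{B, C, E, F}: {B} determines {B, C} here but is not a superkey — split on B → C, giving {B, C} and {B, E, F}.
{B, C} has no BCNF violation.
{B, E, F} has no BCNF violation.
{A, B, D, E, G} has no BCNF violation.

{A, B, D, E, G}; {B, C}; {B, E, F}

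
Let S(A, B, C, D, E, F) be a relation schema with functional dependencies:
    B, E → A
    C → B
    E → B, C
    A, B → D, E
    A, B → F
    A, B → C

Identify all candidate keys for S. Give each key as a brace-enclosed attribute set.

{A, B}, {A, C}, {E}

{E}⁺ = {A, B, C, D, E, F} — all of the relation — so {E} is a candidate key.
{A, B}⁺ = {A, B, C, D, E, F} — all of the relation — so {A, B} is a candidate key.
{A, C}⁺ = {A, B, C, D, E, F} — all of the relation — so {A, C} is a candidate key.
Any other superkey properly contains one of these, so there are no further candidate keys.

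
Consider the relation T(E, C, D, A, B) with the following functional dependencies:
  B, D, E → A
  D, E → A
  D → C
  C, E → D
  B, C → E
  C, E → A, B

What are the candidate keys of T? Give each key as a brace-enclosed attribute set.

Closure of {B, C} is {A, B, C, D, E}, the whole schema; {B, C} is a candidate key.
Closure of {B, D} is {A, B, C, D, E}, the whole schema; {B, D} is a candidate key.
Closure of {C, E} is {A, B, C, D, E}, the whole schema; {C, E} is a candidate key.
Closure of {D, E} is {A, B, C, D, E}, the whole schema; {D, E} is a candidate key.
These are minimal and exhaustive — every other superkey contains one of them.

{B, C}, {B, D}, {C, E}, {D, E}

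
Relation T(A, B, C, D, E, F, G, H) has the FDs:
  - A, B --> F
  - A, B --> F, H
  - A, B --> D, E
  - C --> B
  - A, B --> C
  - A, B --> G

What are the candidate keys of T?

No FD produces {A}, so it must be in every candidate key.
{A, B} is a candidate key since {A, B}⁺ = {A, B, C, D, E, F, G, H} covers every attribute.
{A, C} is a candidate key since {A, C}⁺ = {A, B, C, D, E, F, G, H} covers every attribute.
These are minimal and exhaustive — every other superkey contains one of them.

{A, B}, {A, C}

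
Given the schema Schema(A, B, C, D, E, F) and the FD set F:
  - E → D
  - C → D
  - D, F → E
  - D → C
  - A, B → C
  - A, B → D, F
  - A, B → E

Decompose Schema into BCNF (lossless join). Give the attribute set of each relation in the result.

{A, B, E, F}; {C, D}; {C, E}

Candidate key of the original relation: {A, B}.
{A, B, C, D, E, F}: {E} determines {C, D, E} here but is not a superkey — split on E → C, D, giving {C, D, E} and {A, B, E, F}.
{C, D, E}: {C} determines {C, D} here but is not a superkey — split on C → D, giving {C, D} and {C, E}.
{C, D}: every determinant is a superkey — BCNF.
{C, E}: every determinant is a superkey — BCNF.
{A, B, E, F}: every determinant is a superkey — BCNF.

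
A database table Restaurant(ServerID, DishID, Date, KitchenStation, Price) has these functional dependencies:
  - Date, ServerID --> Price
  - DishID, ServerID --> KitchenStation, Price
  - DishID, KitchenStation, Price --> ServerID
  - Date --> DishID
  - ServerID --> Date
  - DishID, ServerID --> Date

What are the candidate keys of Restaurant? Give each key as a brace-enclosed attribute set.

{ServerID}⁺ = {Date, DishID, KitchenStation, Price, ServerID} — all of the relation — so {ServerID} is a candidate key.
{Date, KitchenStation, Price}⁺ = {Date, DishID, KitchenStation, Price, ServerID} — all of the relation — so {Date, KitchenStation, Price} is a candidate key.
{DishID, KitchenStation, Price}⁺ = {Date, DishID, KitchenStation, Price, ServerID} — all of the relation — so {DishID, KitchenStation, Price} is a candidate key.
No proper subset of any of these is a key, and no other minimal superkey exists.

{Date, KitchenStation, Price}, {DishID, KitchenStation, Price}, {ServerID}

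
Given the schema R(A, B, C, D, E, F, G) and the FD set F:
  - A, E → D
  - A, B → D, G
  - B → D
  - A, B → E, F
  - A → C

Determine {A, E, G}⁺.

Start with {A, E, G}.
A, E → D applies; add {D} → now {A, D, E, G}.
A → C applies; add {C} → now {A, C, D, E, G}.
No further FD applies.

{A, C, D, E, G}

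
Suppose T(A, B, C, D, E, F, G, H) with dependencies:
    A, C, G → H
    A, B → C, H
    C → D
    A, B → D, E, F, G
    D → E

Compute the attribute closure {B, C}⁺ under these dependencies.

Start with {B, C}.
C → D applies; add {D} → now {B, C, D}.
D → E applies; add {E} → now {B, C, D, E}.
No further FD applies.

{B, C, D, E}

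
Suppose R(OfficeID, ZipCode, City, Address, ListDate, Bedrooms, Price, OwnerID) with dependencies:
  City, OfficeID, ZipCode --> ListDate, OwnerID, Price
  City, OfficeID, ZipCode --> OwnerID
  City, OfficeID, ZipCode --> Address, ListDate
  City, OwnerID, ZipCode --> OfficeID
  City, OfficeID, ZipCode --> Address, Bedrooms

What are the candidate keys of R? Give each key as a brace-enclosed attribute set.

Attributes never on any right-hand side: {City, ZipCode} — every candidate key must contain all of them.
{City, OfficeID, ZipCode} is a candidate key since {City, OfficeID, ZipCode}⁺ = {Address, Bedrooms, City, ListDate, OfficeID, OwnerID, Price, ZipCode} covers every attribute.
{City, OwnerID, ZipCode} is a candidate key since {City, OwnerID, ZipCode}⁺ = {Address, Bedrooms, City, ListDate, OfficeID, OwnerID, Price, ZipCode} covers every attribute.
Any other superkey properly contains one of these, so there are no further candidate keys.

{City, OfficeID, ZipCode}, {City, OwnerID, ZipCode}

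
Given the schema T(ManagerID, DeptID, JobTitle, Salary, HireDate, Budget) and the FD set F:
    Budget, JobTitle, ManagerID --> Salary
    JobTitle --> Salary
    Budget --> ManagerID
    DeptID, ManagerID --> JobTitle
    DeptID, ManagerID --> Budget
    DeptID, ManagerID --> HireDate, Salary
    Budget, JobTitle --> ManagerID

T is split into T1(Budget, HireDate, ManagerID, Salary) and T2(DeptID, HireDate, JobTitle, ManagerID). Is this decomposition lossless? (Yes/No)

No

The shared attributes are {HireDate, ManagerID} and {HireDate, ManagerID}⁺ = {HireDate, ManagerID}.
Neither T1 nor T2 is contained in that closure, so the decomposition is lossy.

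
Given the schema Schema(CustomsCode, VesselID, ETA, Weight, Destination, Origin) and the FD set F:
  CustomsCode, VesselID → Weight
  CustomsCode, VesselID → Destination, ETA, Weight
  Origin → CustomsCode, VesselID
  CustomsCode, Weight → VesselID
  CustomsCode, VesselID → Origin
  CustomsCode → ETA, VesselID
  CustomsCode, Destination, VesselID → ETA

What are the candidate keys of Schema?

{CustomsCode}⁺ = {CustomsCode, Destination, ETA, Origin, VesselID, Weight}, which is every attribute, so {CustomsCode} is a candidate key.
{Origin}⁺ = {CustomsCode, Destination, ETA, Origin, VesselID, Weight}, which is every attribute, so {Origin} is a candidate key.
Any other superkey properly contains one of these, so there are no further candidate keys.

{CustomsCode}, {Origin}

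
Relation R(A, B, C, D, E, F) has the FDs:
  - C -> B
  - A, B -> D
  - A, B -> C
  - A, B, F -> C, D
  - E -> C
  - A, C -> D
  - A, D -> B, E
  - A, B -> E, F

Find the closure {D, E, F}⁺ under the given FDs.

Start with {D, E, F}.
E -> C applies; add {C} → now {C, D, E, F}.
C -> B applies; add {B} → now {B, C, D, E, F}.
No further FD applies.

{B, C, D, E, F}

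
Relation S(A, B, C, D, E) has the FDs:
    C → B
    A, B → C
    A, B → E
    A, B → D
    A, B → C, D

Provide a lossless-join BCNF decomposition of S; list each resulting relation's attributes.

Candidate keys of the original relation: {A, B}, {A, C}.
Within {A, B, C, D, E}: {C}⁺ ∩ {A, B, C, D, E} = {B, C}, not the whole set, so C → B violates BCNF; decompose into {B, C} and {A, C, D, E}.
{B, C} is in BCNF.
{A, C, D, E} is in BCNF.

{A, C, D, E}; {B, C}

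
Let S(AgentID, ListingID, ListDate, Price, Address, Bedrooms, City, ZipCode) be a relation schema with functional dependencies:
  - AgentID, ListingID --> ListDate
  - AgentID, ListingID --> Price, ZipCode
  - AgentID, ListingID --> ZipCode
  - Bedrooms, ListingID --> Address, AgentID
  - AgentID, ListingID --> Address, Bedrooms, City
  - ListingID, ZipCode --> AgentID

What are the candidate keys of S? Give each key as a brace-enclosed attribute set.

No FD produces {ListingID}, so it must be in every candidate key.
{AgentID, ListingID} is a candidate key since {AgentID, ListingID}⁺ = {Address, AgentID, Bedrooms, City, ListDate, ListingID, Price, ZipCode} covers every attribute.
{Bedrooms, ListingID} is a candidate key since {Bedrooms, ListingID}⁺ = {Address, AgentID, Bedrooms, City, ListDate, ListingID, Price, ZipCode} covers every attribute.
{ListingID, ZipCode} is a candidate key since {ListingID, ZipCode}⁺ = {Address, AgentID, Bedrooms, City, ListDate, ListingID, Price, ZipCode} covers every attribute.
Any other superkey properly contains one of these, so there are no further candidate keys.

{AgentID, ListingID}, {Bedrooms, ListingID}, {ListingID, ZipCode}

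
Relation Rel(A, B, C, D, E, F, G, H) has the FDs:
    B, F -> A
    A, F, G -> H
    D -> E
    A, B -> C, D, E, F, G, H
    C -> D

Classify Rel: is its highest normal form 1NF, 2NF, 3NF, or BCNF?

Candidate keys: {A, B}, {B, F}. Prime attributes: {A, B, F}.
For A, F, G -> H we have {A, F, G}⁺ = {A, F, G, H}; {A, F, G} is not a superkey, so BCNF fails.
Because {H} is non-prime and the left side of A, F, G -> H is not a superkey, the relation is not in 3NF.
Checking every proper subset of each key, none determines a non-prime attribute — 2NF is satisfied.

2NF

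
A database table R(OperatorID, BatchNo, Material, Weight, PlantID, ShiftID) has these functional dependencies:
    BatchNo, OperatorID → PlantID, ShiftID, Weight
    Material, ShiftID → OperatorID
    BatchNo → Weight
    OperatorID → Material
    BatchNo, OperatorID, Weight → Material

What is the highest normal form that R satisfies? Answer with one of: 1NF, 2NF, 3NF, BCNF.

1NF

Candidate keys: {BatchNo, Material, ShiftID}, {BatchNo, OperatorID}. Prime attributes: {BatchNo, Material, OperatorID, ShiftID}.
For Material, ShiftID → OperatorID we have {Material, ShiftID}⁺ = {Material, OperatorID, ShiftID}; {Material, ShiftID} is not a superkey, so BCNF fails.
BatchNo → Weight determines the non-prime attribute {Weight} from a non-superkey — 3NF is violated.
Since {BatchNo} ⊂ {BatchNo, OperatorID} and {BatchNo}⁺ ⊇ {Weight} with {Weight} non-prime, there is a partial dependency; 2NF fails.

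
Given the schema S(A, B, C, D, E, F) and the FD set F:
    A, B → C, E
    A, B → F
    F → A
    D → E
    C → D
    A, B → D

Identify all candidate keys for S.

{B} never appears on the right of any FD, so every key must include it.
Closure of {A, B} is {A, B, C, D, E, F}, the whole schema; {A, B} is a candidate key.
Closure of {B, F} is {A, B, C, D, E, F}, the whole schema; {B, F} is a candidate key.
These are minimal and exhaustive — every other superkey contains one of them.

{A, B}, {B, F}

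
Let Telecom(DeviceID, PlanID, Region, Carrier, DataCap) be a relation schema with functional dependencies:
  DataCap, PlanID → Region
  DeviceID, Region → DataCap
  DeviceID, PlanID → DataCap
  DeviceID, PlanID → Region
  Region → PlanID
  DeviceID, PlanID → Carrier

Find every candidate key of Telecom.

No FD produces {DeviceID}, so it must be in every candidate key.
{DeviceID, PlanID}⁺ = {Carrier, DataCap, DeviceID, PlanID, Region}, which is every attribute, so {DeviceID, PlanID} is a candidate key.
{DeviceID, Region}⁺ = {Carrier, DataCap, DeviceID, PlanID, Region}, which is every attribute, so {DeviceID, Region} is a candidate key.
These are minimal and exhaustive — every other superkey contains one of them.

{DeviceID, PlanID}, {DeviceID, Region}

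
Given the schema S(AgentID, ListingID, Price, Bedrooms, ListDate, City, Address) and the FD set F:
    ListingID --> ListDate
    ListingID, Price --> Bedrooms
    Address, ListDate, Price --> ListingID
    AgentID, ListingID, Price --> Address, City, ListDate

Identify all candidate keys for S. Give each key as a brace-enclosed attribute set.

No FD produces {AgentID, Price}, so they must be in every candidate key.
{AgentID, ListingID, Price}⁺ = {Address, AgentID, Bedrooms, City, ListDate, ListingID, Price}, which is every attribute, so {AgentID, ListingID, Price} is a candidate key.
{Address, AgentID, ListDate, Price}⁺ = {Address, AgentID, Bedrooms, City, ListDate, ListingID, Price}, which is every attribute, so {Address, AgentID, ListDate, Price} is a candidate key.
These are minimal and exhaustive — every other superkey contains one of them.

{Address, AgentID, ListDate, Price}, {AgentID, ListingID, Price}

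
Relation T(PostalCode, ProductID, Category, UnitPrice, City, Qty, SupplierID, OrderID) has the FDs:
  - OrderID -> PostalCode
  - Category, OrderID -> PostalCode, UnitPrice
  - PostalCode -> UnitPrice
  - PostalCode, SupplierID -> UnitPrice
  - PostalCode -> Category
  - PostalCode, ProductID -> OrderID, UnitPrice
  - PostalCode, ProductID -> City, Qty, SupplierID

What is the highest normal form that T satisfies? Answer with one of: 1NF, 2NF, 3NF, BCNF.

Candidate keys: {OrderID, ProductID}, {PostalCode, ProductID}. Prime attributes: {OrderID, PostalCode, ProductID}.
For OrderID -> PostalCode we have {OrderID}⁺ = {Category, OrderID, PostalCode, UnitPrice}; {OrderID} is not a superkey, so BCNF fails.
Category, OrderID -> PostalCode, UnitPrice determines the non-prime attribute {UnitPrice} from a non-superkey — 3NF is violated.
Since {OrderID} ⊂ {OrderID, ProductID} and {OrderID}⁺ ⊇ {Category, UnitPrice} with {Category, UnitPrice} non-prime, there is a partial dependency; 2NF fails.

1NF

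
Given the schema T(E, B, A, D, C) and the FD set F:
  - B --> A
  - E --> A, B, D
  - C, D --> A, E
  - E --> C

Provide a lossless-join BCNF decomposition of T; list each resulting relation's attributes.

{A, B}; {B, C, D, E}

Candidate keys of the original relation: {C, D}, {E}.
Within {A, B, C, D, E}: {B}⁺ ∩ {A, B, C, D, E} = {A, B}, not the whole set, so B --> A violates BCNF; decompose into {A, B} and {B, C, D, E}.
{A, B} has no BCNF violation.
{B, C, D, E} has no BCNF violation.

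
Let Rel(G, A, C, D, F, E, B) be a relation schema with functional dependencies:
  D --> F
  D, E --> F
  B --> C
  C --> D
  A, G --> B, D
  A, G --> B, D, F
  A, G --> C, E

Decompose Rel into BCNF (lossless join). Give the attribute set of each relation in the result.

{A, B, E, G}; {B, C}; {C, D}; {D, F}

Candidate key of the original relation: {A, G}.
In {A, B, C, D, E, F, G}, {D} is not a superkey ({D}⁺ restricted to this set is {D, F}), so split on D --> F into {D, F} and {A, B, C, D, E, G}.
{D, F} has no BCNF violation.
In {A, B, C, D, E, G}, {B} is not a superkey ({B}⁺ restricted to this set is {B, C, D}), so split on B --> C, D into {B, C, D} and {A, B, E, G}.
In {B, C, D}, {C} is not a superkey ({C}⁺ restricted to this set is {C, D}), so split on C --> D into {C, D} and {B, C}.
{C, D} has no BCNF violation.
{B, C} has no BCNF violation.
{A, B, E, G} has no BCNF violation.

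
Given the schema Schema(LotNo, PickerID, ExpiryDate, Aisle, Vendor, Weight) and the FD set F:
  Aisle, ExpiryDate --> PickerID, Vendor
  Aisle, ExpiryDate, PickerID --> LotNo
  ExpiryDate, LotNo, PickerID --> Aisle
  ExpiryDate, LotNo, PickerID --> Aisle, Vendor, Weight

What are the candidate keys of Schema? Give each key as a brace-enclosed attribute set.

Attributes never on any right-hand side: {ExpiryDate} — every candidate key must contain it.
{Aisle, ExpiryDate}⁺ = {Aisle, ExpiryDate, LotNo, PickerID, Vendor, Weight}, which is every attribute, so {Aisle, ExpiryDate} is a candidate key.
{ExpiryDate, LotNo, PickerID}⁺ = {Aisle, ExpiryDate, LotNo, PickerID, Vendor, Weight}, which is every attribute, so {ExpiryDate, LotNo, PickerID} is a candidate key.
Any other superkey properly contains one of these, so there are no further candidate keys.

{Aisle, ExpiryDate}, {ExpiryDate, LotNo, PickerID}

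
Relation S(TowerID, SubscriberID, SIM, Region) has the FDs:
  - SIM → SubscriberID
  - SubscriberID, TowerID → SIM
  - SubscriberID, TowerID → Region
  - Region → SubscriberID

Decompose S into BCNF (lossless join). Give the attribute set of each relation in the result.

Candidate keys of the original relation: {Region, TowerID}, {SIM, TowerID}, {SubscriberID, TowerID}.
Within {Region, SIM, SubscriberID, TowerID}: {SIM}⁺ ∩ {Region, SIM, SubscriberID, TowerID} = {SIM, SubscriberID}, not the whole set, so SIM → SubscriberID violates BCNF; decompose into {SIM, SubscriberID} and {Region, SIM, TowerID}.
{SIM, SubscriberID} has no BCNF violation.
{Region, SIM, TowerID} has no BCNF violation.

{Region, SIM, TowerID}; {SIM, SubscriberID}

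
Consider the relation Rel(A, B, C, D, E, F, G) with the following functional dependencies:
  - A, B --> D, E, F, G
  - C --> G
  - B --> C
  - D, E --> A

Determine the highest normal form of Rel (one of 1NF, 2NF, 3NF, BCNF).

Candidate keys: {A, B}, {B, D, E}. Prime attributes: {A, B, D, E}.
C --> G: {C}⁺ = {C, G}, which is not all of the attributes, so the left side is not a superkey — BCNF is violated.
Because {G} is non-prime and the left side of C --> G is not a superkey, the relation is not in 3NF.
Since {B} ⊂ {A, B} and {B}⁺ ⊇ {C, G} with {C, G} non-prime, there is a partial dependency; 2NF fails.

1NF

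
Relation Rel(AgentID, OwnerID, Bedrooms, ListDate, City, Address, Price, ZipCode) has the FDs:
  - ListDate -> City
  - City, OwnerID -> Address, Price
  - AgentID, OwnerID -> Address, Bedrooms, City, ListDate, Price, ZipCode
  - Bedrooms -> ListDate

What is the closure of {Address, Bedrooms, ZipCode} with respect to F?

Start with {Address, Bedrooms, ZipCode}.
Bedrooms -> ListDate applies; add {ListDate} → now {Address, Bedrooms, ListDate, ZipCode}.
ListDate -> City applies; add {City} → now {Address, Bedrooms, City, ListDate, ZipCode}.
No further FD applies.

{Address, Bedrooms, City, ListDate, ZipCode}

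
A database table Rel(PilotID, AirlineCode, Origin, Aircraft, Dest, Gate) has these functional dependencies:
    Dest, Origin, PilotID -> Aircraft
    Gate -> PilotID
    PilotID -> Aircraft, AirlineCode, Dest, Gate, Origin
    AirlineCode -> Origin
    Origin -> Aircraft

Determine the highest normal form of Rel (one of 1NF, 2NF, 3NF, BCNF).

2NF

Candidate keys: {Gate}, {PilotID}. Prime attributes: {Gate, PilotID}.
AirlineCode -> Origin: {AirlineCode}⁺ = {Aircraft, AirlineCode, Origin}, which is not all of the attributes, so the left side is not a superkey — BCNF is violated.
Because {Origin} is non-prime and the left side of AirlineCode -> Origin is not a superkey, the relation is not in 3NF.
Every candidate key is a single attribute, so no partial dependency is possible; 2NF holds.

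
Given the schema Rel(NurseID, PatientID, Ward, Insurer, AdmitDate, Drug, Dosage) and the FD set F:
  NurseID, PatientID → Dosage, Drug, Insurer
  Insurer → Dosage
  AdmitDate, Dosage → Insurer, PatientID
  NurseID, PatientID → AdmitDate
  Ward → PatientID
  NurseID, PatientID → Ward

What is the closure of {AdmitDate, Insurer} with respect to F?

Start with {AdmitDate, Insurer}.
Insurer → Dosage applies; add {Dosage} → now {AdmitDate, Dosage, Insurer}.
AdmitDate, Dosage → Insurer, PatientID applies; add {PatientID} → now {AdmitDate, Dosage, Insurer, PatientID}.
No further FD applies.

{AdmitDate, Dosage, Insurer, PatientID}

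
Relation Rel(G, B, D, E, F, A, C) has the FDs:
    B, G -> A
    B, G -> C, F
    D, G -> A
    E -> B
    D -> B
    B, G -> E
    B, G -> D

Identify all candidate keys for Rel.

{B, G}, {D, G}, {E, G}

Attributes never on any right-hand side: {G} — every candidate key must contain it.
{B, G} is a candidate key since {B, G}⁺ = {A, B, C, D, E, F, G} covers every attribute.
{D, G} is a candidate key since {D, G}⁺ = {A, B, C, D, E, F, G} covers every attribute.
{E, G} is a candidate key since {E, G}⁺ = {A, B, C, D, E, F, G} covers every attribute.
These are minimal and exhaustive — every other superkey contains one of them.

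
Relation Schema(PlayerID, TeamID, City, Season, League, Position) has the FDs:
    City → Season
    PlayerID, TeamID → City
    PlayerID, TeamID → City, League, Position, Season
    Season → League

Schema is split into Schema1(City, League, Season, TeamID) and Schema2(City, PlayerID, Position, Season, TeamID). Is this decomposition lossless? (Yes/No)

Schema1 ∩ Schema2 = {City, Season, TeamID}; its closure under F is {City, League, Season, TeamID}.
Since Schema1 ⊆ {City, League, Season, TeamID}, the intersection is a superkey of Schema1; the decomposition is lossless.

Yes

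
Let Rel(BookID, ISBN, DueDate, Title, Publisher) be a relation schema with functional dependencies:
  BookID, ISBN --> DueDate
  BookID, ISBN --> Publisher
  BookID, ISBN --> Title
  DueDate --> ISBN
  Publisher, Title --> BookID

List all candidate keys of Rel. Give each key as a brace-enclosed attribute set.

{BookID, DueDate}, {BookID, ISBN}, {DueDate, Publisher, Title}, {ISBN, Publisher, Title}

{BookID, DueDate} is a candidate key since {BookID, DueDate}⁺ = {BookID, DueDate, ISBN, Publisher, Title} covers every attribute.
{BookID, ISBN} is a candidate key since {BookID, ISBN}⁺ = {BookID, DueDate, ISBN, Publisher, Title} covers every attribute.
{DueDate, Publisher, Title} is a candidate key since {DueDate, Publisher, Title}⁺ = {BookID, DueDate, ISBN, Publisher, Title} covers every attribute.
{ISBN, Publisher, Title} is a candidate key since {ISBN, Publisher, Title}⁺ = {BookID, DueDate, ISBN, Publisher, Title} covers every attribute.
These are minimal and exhaustive — every other superkey contains one of them.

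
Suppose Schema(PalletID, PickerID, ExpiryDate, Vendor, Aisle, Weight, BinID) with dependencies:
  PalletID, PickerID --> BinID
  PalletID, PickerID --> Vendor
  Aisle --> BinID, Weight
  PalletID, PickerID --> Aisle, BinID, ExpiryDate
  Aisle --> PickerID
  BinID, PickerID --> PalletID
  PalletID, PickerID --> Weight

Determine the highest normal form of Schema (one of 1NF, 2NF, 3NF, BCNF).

Candidate keys: {Aisle}, {BinID, PickerID}, {PalletID, PickerID}. Prime attributes: {Aisle, BinID, PalletID, PickerID}.
The left-hand side of every FD is a superkey, so BCNF is satisfied.

BCNF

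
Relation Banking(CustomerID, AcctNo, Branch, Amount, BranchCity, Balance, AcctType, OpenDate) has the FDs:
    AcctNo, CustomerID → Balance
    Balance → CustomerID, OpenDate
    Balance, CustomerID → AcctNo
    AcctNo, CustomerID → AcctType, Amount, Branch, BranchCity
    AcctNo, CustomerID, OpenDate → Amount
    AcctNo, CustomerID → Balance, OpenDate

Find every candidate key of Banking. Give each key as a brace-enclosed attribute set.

{AcctNo, CustomerID}, {Balance}

{Balance} is a candidate key since {Balance}⁺ = {AcctNo, AcctType, Amount, Balance, Branch, BranchCity, CustomerID, OpenDate} covers every attribute.
{AcctNo, CustomerID} is a candidate key since {AcctNo, CustomerID}⁺ = {AcctNo, AcctType, Amount, Balance, Branch, BranchCity, CustomerID, OpenDate} covers every attribute.
No proper subset of any of these is a key, and no other minimal superkey exists.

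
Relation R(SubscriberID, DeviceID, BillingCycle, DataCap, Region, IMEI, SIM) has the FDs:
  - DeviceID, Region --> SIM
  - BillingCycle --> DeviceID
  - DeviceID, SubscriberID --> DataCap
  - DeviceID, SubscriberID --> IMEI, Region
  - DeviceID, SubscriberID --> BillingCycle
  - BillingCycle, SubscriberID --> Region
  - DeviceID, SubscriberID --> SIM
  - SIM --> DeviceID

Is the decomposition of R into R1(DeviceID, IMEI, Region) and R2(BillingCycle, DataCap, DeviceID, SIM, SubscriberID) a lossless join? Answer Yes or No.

No

Common attributes: {DeviceID}; their closure is {DeviceID}.
Neither R1 nor R2 is contained in that closure, so the decomposition is lossy.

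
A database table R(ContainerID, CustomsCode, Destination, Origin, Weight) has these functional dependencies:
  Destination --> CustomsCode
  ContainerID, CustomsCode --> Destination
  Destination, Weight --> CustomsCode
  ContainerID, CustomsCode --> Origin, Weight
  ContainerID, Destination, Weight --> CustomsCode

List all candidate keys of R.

{ContainerID, CustomsCode}, {ContainerID, Destination}

{ContainerID} never appears on the right of any FD, so every key must include it.
{ContainerID, CustomsCode} is a candidate key since {ContainerID, CustomsCode}⁺ = {ContainerID, CustomsCode, Destination, Origin, Weight} covers every attribute.
{ContainerID, Destination} is a candidate key since {ContainerID, Destination}⁺ = {ContainerID, CustomsCode, Destination, Origin, Weight} covers every attribute.
No proper subset of any of these is a key, and no other minimal superkey exists.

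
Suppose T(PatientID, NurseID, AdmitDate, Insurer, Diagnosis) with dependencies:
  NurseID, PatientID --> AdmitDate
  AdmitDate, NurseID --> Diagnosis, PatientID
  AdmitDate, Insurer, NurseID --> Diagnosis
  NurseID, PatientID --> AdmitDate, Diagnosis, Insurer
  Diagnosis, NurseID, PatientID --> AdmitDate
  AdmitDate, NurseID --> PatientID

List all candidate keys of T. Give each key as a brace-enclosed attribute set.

{AdmitDate, NurseID}, {NurseID, PatientID}

Attributes never on any right-hand side: {NurseID} — every candidate key must contain it.
{AdmitDate, NurseID}⁺ = {AdmitDate, Diagnosis, Insurer, NurseID, PatientID} — all of the relation — so {AdmitDate, NurseID} is a candidate key.
{NurseID, PatientID}⁺ = {AdmitDate, Diagnosis, Insurer, NurseID, PatientID} — all of the relation — so {NurseID, PatientID} is a candidate key.
No proper subset of any of these is a key, and no other minimal superkey exists.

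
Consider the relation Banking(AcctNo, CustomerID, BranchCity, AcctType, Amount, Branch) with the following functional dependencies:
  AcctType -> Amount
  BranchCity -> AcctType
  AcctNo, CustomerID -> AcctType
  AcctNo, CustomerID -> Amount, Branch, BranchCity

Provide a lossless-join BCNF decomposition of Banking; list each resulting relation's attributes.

Candidate key of the original relation: {AcctNo, CustomerID}.
{AcctNo, AcctType, Amount, Branch, BranchCity, CustomerID}: {AcctType} determines {AcctType, Amount} here but is not a superkey — split on AcctType -> Amount, giving {AcctType, Amount} and {AcctNo, AcctType, Branch, BranchCity, CustomerID}.
{AcctType, Amount}: every determinant is a superkey — BCNF.
{AcctNo, AcctType, Branch, BranchCity, CustomerID}: {BranchCity} determines {AcctType, BranchCity} here but is not a superkey — split on BranchCity -> AcctType, giving {AcctType, BranchCity} and {AcctNo, Branch, BranchCity, CustomerID}.
{AcctType, BranchCity}: every determinant is a superkey — BCNF.
{AcctNo, Branch, BranchCity, CustomerID}: every determinant is a superkey — BCNF.

{AcctNo, Branch, BranchCity, CustomerID}; {AcctType, Amount}; {AcctType, BranchCity}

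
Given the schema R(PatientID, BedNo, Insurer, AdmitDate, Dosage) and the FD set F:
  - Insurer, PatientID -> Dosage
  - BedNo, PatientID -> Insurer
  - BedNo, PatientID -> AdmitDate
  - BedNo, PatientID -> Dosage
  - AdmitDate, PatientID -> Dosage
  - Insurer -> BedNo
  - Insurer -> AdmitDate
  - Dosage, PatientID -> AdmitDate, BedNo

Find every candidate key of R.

{AdmitDate, PatientID}, {BedNo, PatientID}, {Dosage, PatientID}, {Insurer, PatientID}

Attributes never on any right-hand side: {PatientID} — every candidate key must contain it.
{AdmitDate, PatientID} is a candidate key since {AdmitDate, PatientID}⁺ = {AdmitDate, BedNo, Dosage, Insurer, PatientID} covers every attribute.
{BedNo, PatientID} is a candidate key since {BedNo, PatientID}⁺ = {AdmitDate, BedNo, Dosage, Insurer, PatientID} covers every attribute.
{Dosage, PatientID} is a candidate key since {Dosage, PatientID}⁺ = {AdmitDate, BedNo, Dosage, Insurer, PatientID} covers every attribute.
{Insurer, PatientID} is a candidate key since {Insurer, PatientID}⁺ = {AdmitDate, BedNo, Dosage, Insurer, PatientID} covers every attribute.
These are minimal and exhaustive — every other superkey contains one of them.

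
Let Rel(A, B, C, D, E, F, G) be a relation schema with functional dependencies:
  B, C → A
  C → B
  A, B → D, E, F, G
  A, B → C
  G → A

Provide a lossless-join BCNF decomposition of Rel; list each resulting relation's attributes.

Candidate keys of the original relation: {A, B}, {B, G}, {C}.
{A, B, C, D, E, F, G}: {G} determines {A, G} here but is not a superkey — split on G → A, giving {A, G} and {B, C, D, E, F, G}.
{A, G}: every determinant is a superkey — BCNF.
{B, C, D, E, F, G}: every determinant is a superkey — BCNF.

{A, G}; {B, C, D, E, F, G}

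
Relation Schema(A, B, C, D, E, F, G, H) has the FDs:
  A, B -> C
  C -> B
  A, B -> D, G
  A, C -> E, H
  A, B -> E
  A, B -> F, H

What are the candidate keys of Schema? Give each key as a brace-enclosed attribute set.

{A, B}, {A, C}

{A} never appears on the right of any FD, so every key must include it.
{A, B}⁺ = {A, B, C, D, E, F, G, H} — all of the relation — so {A, B} is a candidate key.
{A, C}⁺ = {A, B, C, D, E, F, G, H} — all of the relation — so {A, C} is a candidate key.
These are minimal and exhaustive — every other superkey contains one of them.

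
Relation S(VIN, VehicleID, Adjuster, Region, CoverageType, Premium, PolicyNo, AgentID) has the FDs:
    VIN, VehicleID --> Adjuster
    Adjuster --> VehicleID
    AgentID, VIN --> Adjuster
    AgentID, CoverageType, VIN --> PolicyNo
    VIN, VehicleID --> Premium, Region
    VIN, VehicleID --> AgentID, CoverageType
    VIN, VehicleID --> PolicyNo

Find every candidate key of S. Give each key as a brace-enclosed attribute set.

{Adjuster, VIN}, {AgentID, VIN}, {VIN, VehicleID}

No FD produces {VIN}, so it must be in every candidate key.
{Adjuster, VIN}⁺ = {Adjuster, AgentID, CoverageType, PolicyNo, Premium, Region, VIN, VehicleID} — all of the relation — so {Adjuster, VIN} is a candidate key.
{AgentID, VIN}⁺ = {Adjuster, AgentID, CoverageType, PolicyNo, Premium, Region, VIN, VehicleID} — all of the relation — so {AgentID, VIN} is a candidate key.
{VIN, VehicleID}⁺ = {Adjuster, AgentID, CoverageType, PolicyNo, Premium, Region, VIN, VehicleID} — all of the relation — so {VIN, VehicleID} is a candidate key.
These are minimal and exhaustive — every other superkey contains one of them.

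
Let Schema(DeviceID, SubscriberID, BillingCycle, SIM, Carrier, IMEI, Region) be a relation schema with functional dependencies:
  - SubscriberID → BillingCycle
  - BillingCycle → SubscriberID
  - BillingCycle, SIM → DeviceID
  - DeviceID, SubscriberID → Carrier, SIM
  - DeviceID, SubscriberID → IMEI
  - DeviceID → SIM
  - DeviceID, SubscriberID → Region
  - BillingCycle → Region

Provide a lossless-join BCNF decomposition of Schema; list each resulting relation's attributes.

{BillingCycle, Region, SubscriberID}; {Carrier, DeviceID, IMEI, SubscriberID}; {DeviceID, SIM}

Candidate keys of the original relation: {BillingCycle, DeviceID}, {BillingCycle, SIM}, {DeviceID, SubscriberID}, {SIM, SubscriberID}.
In {BillingCycle, Carrier, DeviceID, IMEI, Region, SIM, SubscriberID}, {SubscriberID} is not a superkey ({SubscriberID}⁺ restricted to this set is {BillingCycle, Region, SubscriberID}), so split on SubscriberID → BillingCycle, Region into {BillingCycle, Region, SubscriberID} and {Carrier, DeviceID, IMEI, SIM, SubscriberID}.
{BillingCycle, Region, SubscriberID}: every determinant is a superkey — BCNF.
In {Carrier, DeviceID, IMEI, SIM, SubscriberID}, {DeviceID} is not a superkey ({DeviceID}⁺ restricted to this set is {DeviceID, SIM}), so split on DeviceID → SIM into {DeviceID, SIM} and {Carrier, DeviceID, IMEI, SubscriberID}.
{DeviceID, SIM}: every determinant is a superkey — BCNF.
{Carrier, DeviceID, IMEI, SubscriberID}: every determinant is a superkey — BCNF.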